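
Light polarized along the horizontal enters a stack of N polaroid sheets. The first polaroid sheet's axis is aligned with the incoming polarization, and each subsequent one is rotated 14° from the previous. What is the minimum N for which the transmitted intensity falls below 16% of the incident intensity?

First polarizer is aligned with the polarization: full transmission.
Each further stage multiplies by cos²(14°) = 0.9415.
After N polarizers: T = 0.9415^(N−1). Require T < 0.16 ⇒ N−1 > ln(0.16)/ln(0.9415) = 30.39, so N−1 ≥ 31 and N = 32.
Check: N=32 gives T = 0.1542 < 0.16; N=31 gives T = 0.1638.

N = 32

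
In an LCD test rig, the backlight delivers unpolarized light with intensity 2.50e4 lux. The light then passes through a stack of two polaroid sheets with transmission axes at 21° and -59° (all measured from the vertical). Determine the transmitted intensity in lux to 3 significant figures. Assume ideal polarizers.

I ≈ 377 lux

Unpolarized light through the first polarizer → I₁ = 2.50e4 lux/2 = 1.25e+04 lux, polarized at 21°.
I₂ = I₁ · cos²(80°) = 1.25e+04 · 0.03015 = 376.9 lux.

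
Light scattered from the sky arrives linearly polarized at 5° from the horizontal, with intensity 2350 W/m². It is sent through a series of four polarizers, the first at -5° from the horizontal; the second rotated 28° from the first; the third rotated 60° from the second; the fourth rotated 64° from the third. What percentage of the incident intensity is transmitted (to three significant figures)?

By Malus's law, I₁ = 2350 W/m² · cos²(10°) = 2279 W/m².
I₂ = I₁ · cos²(28°) = 2279 · 0.7796 = 1777 W/m².
I₃ = I₂ · cos²(60°) = 1777 · 0.25 = 444.2 W/m².
I₄ = I₃ · cos²(64°) = 444.2 · 0.1922 = 85.36 W/m².
That is 3.632% of the incident intensity.

≈ 3.63%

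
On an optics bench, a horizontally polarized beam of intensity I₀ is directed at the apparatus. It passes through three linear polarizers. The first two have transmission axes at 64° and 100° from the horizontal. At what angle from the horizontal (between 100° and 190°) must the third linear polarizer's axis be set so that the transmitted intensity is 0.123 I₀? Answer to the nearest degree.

I₁ = I₀ cos²(64° − 0°) = I₀ cos²(64°) = 0.1922 I₀.
I₂ = I₁ cos²(100° − 64°) = 0.1922 I₀ · cos²(36°) = 0.1258 I₀.
Need I₃/I₀ = 0.123, so cos²(θ − 100°) = 0.123 / 0.1258 = 0.9779.
θ − 100° = arccos(√0.9779) = 8.5°, giving θ ≈ 100 + 8.5 = 108.5°.

θ ≈ 109°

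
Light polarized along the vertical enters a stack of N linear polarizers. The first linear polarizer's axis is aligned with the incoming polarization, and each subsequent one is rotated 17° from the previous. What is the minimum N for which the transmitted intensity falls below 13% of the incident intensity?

First polarizer is aligned with the polarization: full transmission.
Each further stage multiplies by cos²(17°) = 0.9145.
After N polarizers: T = 0.9145^(N−1). Require T < 0.13 ⇒ N−1 > ln(0.13)/ln(0.9145) = 22.83, so N−1 ≥ 23 and N = 24.
Check: N=24 gives T = 0.1281 < 0.13; N=23 gives T = 0.14.

N = 24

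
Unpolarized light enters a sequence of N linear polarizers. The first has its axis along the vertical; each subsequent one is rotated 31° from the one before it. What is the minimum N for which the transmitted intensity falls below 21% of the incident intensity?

N = 4

First polarizer halves the unpolarized light: factor 1/2.
Each further stage multiplies by cos²(31°) = 0.7347.
After N polarizers: T = 0.5·0.7347^(N−1). Require T < 0.21 ⇒ N−1 > ln(0.21/0.5)/ln(0.7347) = 2.81, so N−1 ≥ 3 and N = 4.
Check: N=4 gives T = 0.1983 < 0.21; N=3 gives T = 0.2699.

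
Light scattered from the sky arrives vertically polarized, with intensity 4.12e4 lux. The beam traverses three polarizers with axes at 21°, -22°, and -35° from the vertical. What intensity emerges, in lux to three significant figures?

I ≈ 1.82e4 lux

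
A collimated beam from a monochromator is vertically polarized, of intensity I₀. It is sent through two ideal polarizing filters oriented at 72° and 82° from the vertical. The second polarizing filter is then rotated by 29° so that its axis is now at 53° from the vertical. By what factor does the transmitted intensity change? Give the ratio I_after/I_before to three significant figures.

Before rotation:
By Malus's law, I₁ = I₀ cos²(72° − 0°) = I₀ cos²(72°) = 0.09549 I₀.
I₂ = I₁ cos²(82° − 72°) = 0.09549 I₀ · cos²(10°) = 0.09261 I₀.
After rotation:
I₁ = I₀ cos²(72° − 0°) = I₀ cos²(72°) = 0.09549 I₀.
I₂ = I₁ cos²(53° − 72°) = 0.09549 I₀ · cos²(19°) = 0.08537 I₀.
Ratio = 0.08537 / 0.09261 = 0.9218.

I_new/I_old ≈ 0.922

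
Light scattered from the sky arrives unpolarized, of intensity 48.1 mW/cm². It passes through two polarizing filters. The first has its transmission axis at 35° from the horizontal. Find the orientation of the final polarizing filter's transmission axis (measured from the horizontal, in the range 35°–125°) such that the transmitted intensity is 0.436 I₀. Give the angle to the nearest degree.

θ ≈ 56°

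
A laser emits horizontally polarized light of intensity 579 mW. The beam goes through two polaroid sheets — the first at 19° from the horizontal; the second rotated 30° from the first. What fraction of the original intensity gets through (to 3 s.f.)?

I/I₀ ≈ 0.671

I₁ = 579 mW · cos²(19°) = 517.6 mW.
I₂ = I₁ · cos²(30°) = 517.6 · 0.75 = 388.2 mW.
Transmitted fraction = 0.6705.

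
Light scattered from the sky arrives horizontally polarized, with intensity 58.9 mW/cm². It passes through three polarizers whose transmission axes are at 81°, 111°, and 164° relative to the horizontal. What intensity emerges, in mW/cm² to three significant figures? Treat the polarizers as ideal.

By Malus's law, I₁ = 58.9 mW/cm² · cos²(81°) = 1.441 mW/cm².
I₂ = I₁ · cos²(30°) = 1.441 · 0.75 = 1.081 mW/cm².
I₃ = I₂ · cos²(53°) = 1.081 · 0.3622 = 0.3915 mW/cm².

I ≈ 0.392 mW/cm²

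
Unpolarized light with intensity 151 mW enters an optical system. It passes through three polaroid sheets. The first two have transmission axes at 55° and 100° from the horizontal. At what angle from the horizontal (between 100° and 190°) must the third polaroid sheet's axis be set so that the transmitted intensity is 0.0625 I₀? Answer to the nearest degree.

Unpolarized light through the first polarizer → I₁ = ½ I₀, now polarized at 55°.
I₂ = I₁ cos²(100° − 55°) = 0.5 I₀ · cos²(45°) = 0.25 I₀.
Need I₃/I₀ = 0.0625, so cos²(θ − 100°) = 0.0625 / 0.25 = 0.25.
θ − 100° = arccos(√0.25) = 60.0°, giving θ ≈ 100 + 60.0 = 160.0°.

θ ≈ 160°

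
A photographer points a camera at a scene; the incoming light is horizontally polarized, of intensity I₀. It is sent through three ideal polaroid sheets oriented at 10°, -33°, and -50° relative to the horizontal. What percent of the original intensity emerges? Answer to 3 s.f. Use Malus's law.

By Malus's law, I₁ = I₀ cos²(10° − 0°) = I₀ cos²(10°) = 0.9698 I₀.
I₂ = I₁ cos²(-33° − 10°) = 0.9698 I₀ · cos²(43°) = 0.5187 I₀.
I₃ = I₂ cos²(-50° + 33°) = 0.5187 I₀ · cos²(17°) = 0.4744 I₀.
That is 47.44% of the incident intensity.

≈ 47.4%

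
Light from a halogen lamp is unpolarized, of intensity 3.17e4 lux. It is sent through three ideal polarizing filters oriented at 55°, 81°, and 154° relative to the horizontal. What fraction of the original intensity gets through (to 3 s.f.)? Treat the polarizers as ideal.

Unpolarized light through the first polarizer → I₁ = 3.17e4 lux/2 = 1.585e+04 lux, polarized at 55°.
I₂ = I₁ · cos²(26°) = 1.585e+04 · 0.8078 = 1.28e+04 lux.
I₃ = I₂ · cos²(73°) = 1.28e+04 · 0.08548 = 1095 lux.
Transmitted fraction = 0.03453.

I/I₀ ≈ 0.0345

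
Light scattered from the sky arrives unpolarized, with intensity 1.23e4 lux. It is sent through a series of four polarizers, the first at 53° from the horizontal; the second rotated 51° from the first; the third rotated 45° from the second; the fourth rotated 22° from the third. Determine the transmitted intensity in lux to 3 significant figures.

I ≈ 1050 lux

Unpolarized light through the first polarizer → I₁ = 1.23e4 lux/2 = 6150 lux, polarized at 53°.
I₂ = I₁ · cos²(51°) = 6150 · 0.396 = 2436 lux.
I₃ = I₂ · cos²(45°) = 2436 · 0.5 = 1218 lux.
I₄ = I₃ · cos²(22°) = 1218 · 0.8597 = 1047 lux.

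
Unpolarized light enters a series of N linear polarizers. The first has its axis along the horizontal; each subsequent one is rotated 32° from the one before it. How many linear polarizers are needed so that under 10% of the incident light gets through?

First polarizer halves the unpolarized light: factor 1/2.
Each further stage multiplies by cos²(32°) = 0.7192.
After N polarizers: T = 0.5·0.7192^(N−1). Require T < 0.10 ⇒ N−1 > ln(0.10/0.5)/ln(0.7192) = 4.88, so N−1 ≥ 5 and N = 6.
Check: N=6 gives T = 0.0962 < 0.10; N=5 gives T = 0.1338.

N = 6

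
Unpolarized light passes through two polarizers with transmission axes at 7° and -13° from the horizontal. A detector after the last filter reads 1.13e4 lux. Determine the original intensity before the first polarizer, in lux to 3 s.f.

I₀ ≈ 2.56e4 lux

Unpolarized light through the first polarizer → I₁ = ½ I₀, now polarized at 7°.
I₂ = I₁ cos²(-13° − 7°) = 0.5 I₀ · cos²(20°) = 0.4415 I₀.
So 1.13e4 lux = 0.4415 I₀, giving I₀ = 1.13e4/0.4415 = 2.559e+04 lux.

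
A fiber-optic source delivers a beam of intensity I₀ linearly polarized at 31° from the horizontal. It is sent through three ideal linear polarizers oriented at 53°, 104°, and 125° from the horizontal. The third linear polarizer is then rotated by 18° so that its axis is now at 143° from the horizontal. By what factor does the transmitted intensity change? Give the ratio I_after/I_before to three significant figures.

I_new/I_old ≈ 0.693

Before rotation:
By Malus's law, I₁ = I₀ cos²(53° − 31°) = I₀ cos²(22°) = 0.8597 I₀.
I₂ = I₁ cos²(104° − 53°) = 0.8597 I₀ · cos²(51°) = 0.3405 I₀.
I₃ = I₂ cos²(125° − 104°) = 0.3405 I₀ · cos²(21°) = 0.2967 I₀.
After rotation:
I₁ = I₀ cos²(53° − 31°) = I₀ cos²(22°) = 0.8597 I₀.
I₂ = I₁ cos²(104° − 53°) = 0.8597 I₀ · cos²(51°) = 0.3405 I₀.
I₃ = I₂ cos²(143° − 104°) = 0.3405 I₀ · cos²(39°) = 0.2056 I₀.
Ratio = 0.2056 / 0.2967 = 0.6929.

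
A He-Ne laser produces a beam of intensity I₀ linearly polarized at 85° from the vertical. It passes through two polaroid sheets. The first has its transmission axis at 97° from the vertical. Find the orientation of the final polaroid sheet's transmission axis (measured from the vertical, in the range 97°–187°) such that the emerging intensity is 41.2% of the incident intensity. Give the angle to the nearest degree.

I₁ = I₀ cos²(97° − 85°) = I₀ cos²(12°) = 0.9568 I₀.
Need I₂/I₀ = 0.412, so cos²(θ − 97°) = 0.412 / 0.9568 = 0.4306.
θ − 97° = arccos(√0.4306) = 49.0°, giving θ ≈ 97 + 49.0 = 146.0°.

θ ≈ 146°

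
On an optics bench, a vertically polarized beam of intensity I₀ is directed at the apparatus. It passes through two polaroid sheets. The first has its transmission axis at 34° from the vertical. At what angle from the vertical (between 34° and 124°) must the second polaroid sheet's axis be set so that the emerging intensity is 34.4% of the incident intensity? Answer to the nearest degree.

I₁ = I₀ cos²(34° − 0°) = I₀ cos²(34°) = 0.6873 I₀.
Need I₂/I₀ = 0.344, so cos²(θ − 34°) = 0.344 / 0.6873 = 0.5005.
θ − 34° = arccos(√0.5005) = 45.0°, giving θ ≈ 34 + 45.0 = 79.0°.

θ ≈ 79°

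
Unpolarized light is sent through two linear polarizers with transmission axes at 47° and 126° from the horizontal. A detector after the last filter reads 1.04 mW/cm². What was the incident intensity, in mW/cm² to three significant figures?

Unpolarized light through the first polarizer → I₁ = ½ I₀, now polarized at 47°.
I₂ = I₁ cos²(126° − 47°) = 0.5 I₀ · cos²(79°) = 0.0182 I₀.
So 1.04 mW/cm² = 0.0182 I₀, giving I₀ = 1.04/0.0182 = 57.13 mW/cm².

I₀ ≈ 57.1 mW/cm²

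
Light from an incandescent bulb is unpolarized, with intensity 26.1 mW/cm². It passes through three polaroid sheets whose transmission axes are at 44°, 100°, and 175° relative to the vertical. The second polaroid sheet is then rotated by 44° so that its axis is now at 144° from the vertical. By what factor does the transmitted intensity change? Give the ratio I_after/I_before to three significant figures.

I_new/I_old ≈ 1.06

Before rotation:
Unpolarized light through the first polarizer → I₁ = ½ I₀, now polarized at 44°.
I₂ = I₁ cos²(100° − 44°) = 0.5 I₀ · cos²(56°) = 0.1563 I₀.
I₃ = I₂ cos²(175° − 100°) = 0.1563 I₀ · cos²(75°) = 0.01047 I₀.
After rotation:
Unpolarized light through the first polarizer → I₁ = ½ I₀, now polarized at 44°.
Angle between axes 1 and 2: 80°. I₂ = 0.5 I₀ · cos²(80°) = 0.01508 I₀.
I₃ = I₂ cos²(175° − 144°) = 0.01508 I₀ · cos²(31°) = 0.01108 I₀.
Ratio = 0.01108 / 0.01047 = 1.058.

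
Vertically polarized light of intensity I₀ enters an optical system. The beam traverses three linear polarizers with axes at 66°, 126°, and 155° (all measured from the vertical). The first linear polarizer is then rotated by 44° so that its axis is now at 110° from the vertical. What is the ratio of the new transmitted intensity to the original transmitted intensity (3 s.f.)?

Before rotation:
By Malus's law, I₁ = I₀ cos²(66° − 0°) = I₀ cos²(66°) = 0.1654 I₀.
I₂ = I₁ cos²(126° − 66°) = 0.1654 I₀ · cos²(60°) = 0.04136 I₀.
I₃ = I₂ cos²(155° − 126°) = 0.04136 I₀ · cos²(29°) = 0.03164 I₀.
After rotation:
I₁ = I₀ cos²(110° − 0°) = I₀ cos²(70°) = 0.117 I₀.
I₂ = I₁ cos²(126° − 110°) = 0.117 I₀ · cos²(16°) = 0.1081 I₀.
I₃ = I₂ cos²(155° − 126°) = 0.1081 I₀ · cos²(29°) = 0.08268 I₀.
Ratio = 0.08268 / 0.03164 = 2.613.

I_new/I_old ≈ 2.61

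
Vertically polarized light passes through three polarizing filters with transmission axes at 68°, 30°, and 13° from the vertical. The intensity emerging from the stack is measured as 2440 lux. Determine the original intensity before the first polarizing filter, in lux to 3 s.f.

By Malus's law, I₁ = I₀ cos²(68° − 0°) = I₀ cos²(68°) = 0.1403 I₀.
I₂ = I₁ cos²(30° − 68°) = 0.1403 I₀ · cos²(38°) = 0.08714 I₀.
I₃ = I₂ cos²(13° − 30°) = 0.08714 I₀ · cos²(17°) = 0.07969 I₀.
So 2440 lux = 0.07969 I₀, giving I₀ = 2440/0.07969 = 3.062e+04 lux.

I₀ ≈ 3.06e4 lux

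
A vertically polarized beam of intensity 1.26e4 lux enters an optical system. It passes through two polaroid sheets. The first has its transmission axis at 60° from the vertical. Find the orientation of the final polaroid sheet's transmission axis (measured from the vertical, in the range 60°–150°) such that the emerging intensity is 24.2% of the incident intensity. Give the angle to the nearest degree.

θ ≈ 70°

By Malus's law, I₁ = I₀ cos²(60° − 0°) = I₀ cos²(60°) = 0.25 I₀.
Need I₂/I₀ = 0.242, so cos²(θ − 60°) = 0.242 / 0.25 = 0.968.
θ − 60° = arccos(√0.968) = 10.3°, giving θ ≈ 60 + 10.3 = 70.3°.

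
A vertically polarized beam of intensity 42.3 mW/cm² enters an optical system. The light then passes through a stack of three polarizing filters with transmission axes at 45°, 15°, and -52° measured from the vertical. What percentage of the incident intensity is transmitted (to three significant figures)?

I₁ = 42.3 mW/cm² · cos²(45°) = 21.15 mW/cm².
I₂ = I₁ · cos²(30°) = 21.15 · 0.75 = 15.86 mW/cm².
I₃ = I₂ · cos²(67°) = 15.86 · 0.1527 = 2.422 mW/cm².
That is 5.725% of the incident intensity.

≈ 5.73%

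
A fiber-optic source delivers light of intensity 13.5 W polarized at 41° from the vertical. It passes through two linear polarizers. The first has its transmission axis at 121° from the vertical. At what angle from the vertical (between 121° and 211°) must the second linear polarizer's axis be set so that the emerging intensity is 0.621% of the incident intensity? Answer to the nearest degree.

θ ≈ 184°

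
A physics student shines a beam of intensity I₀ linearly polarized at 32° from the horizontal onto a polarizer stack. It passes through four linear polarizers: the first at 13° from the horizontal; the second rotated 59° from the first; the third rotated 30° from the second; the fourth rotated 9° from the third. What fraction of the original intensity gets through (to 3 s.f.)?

I₁ = I₀ cos²(13° − 32°) = I₀ cos²(19°) = 0.894 I₀.
I₂ = I₁ cos²(59°) = 0.894 · 0.2653 I₀ = 0.2371 I₀.
I₃ = I₂ cos²(30°) = 0.2371 · 0.75 I₀ = 0.1779 I₀.
I₄ = I₃ cos²(9°) = 0.1779 · 0.9755 I₀ = 0.1735 I₀.
Transmitted fraction = 0.1735.

≈ 0.174 I₀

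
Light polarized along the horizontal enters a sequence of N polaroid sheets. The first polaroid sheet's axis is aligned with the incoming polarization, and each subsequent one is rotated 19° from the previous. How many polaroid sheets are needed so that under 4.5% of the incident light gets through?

First polarizer is aligned with the polarization: full transmission.
Each further stage multiplies by cos²(19°) = 0.894.
After N polarizers: T = 0.894^(N−1). Require T < 0.045 ⇒ N−1 > ln(0.045)/ln(0.894) = 27.68, so N−1 ≥ 28 and N = 29.
Check: N=29 gives T = 0.0434 < 0.045; N=28 gives T = 0.04855.

N = 29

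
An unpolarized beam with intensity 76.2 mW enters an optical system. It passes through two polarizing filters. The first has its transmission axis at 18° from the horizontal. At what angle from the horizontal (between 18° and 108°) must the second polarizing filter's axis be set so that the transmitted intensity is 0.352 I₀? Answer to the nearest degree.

Unpolarized light through the first polarizer → I₁ = ½ I₀, now polarized at 18°.
Need I₂/I₀ = 0.352, so cos²(θ − 18°) = 0.352 / 0.5 = 0.704.
θ − 18° = arccos(√0.704) = 33.0°, giving θ ≈ 18 + 33.0 = 51.0°.

θ ≈ 51°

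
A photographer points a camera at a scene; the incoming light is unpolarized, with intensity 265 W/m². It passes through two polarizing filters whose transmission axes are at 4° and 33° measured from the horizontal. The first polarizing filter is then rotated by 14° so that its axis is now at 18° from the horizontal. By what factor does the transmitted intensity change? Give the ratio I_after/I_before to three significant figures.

I_new/I_old ≈ 1.22

Before rotation:
Unpolarized light through the first polarizer → I₁ = ½ I₀, now polarized at 4°.
I₂ = I₁ cos²(33° − 4°) = 0.5 I₀ · cos²(29°) = 0.3825 I₀.
After rotation:
Unpolarized light through the first polarizer → I₁ = ½ I₀, now polarized at 18°.
I₂ = I₁ cos²(33° − 18°) = 0.5 I₀ · cos²(15°) = 0.4665 I₀.
Ratio = 0.4665 / 0.3825 = 1.22.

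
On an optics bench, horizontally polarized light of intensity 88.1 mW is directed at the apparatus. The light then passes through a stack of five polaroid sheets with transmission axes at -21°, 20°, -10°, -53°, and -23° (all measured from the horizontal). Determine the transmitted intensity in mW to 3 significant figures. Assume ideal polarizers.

I₁ = 88.1 mW · cos²(21°) = 76.79 mW.
I₂ = I₁ · cos²(41°) = 76.79 · 0.5696 = 43.74 mW.
I₃ = I₂ · cos²(30°) = 43.74 · 0.75 = 32.8 mW.
I₄ = I₃ · cos²(43°) = 32.8 · 0.5349 = 17.55 mW.
I₅ = I₄ · cos²(30°) = 17.55 · 0.75 = 13.16 mW.

I ≈ 13.2 mW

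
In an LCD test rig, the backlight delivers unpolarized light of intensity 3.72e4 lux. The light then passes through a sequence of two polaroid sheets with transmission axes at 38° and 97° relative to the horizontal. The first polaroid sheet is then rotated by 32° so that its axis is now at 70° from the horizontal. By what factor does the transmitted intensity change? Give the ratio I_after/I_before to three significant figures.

Before rotation:
Unpolarized light through the first polarizer → I₁ = ½ I₀, now polarized at 38°.
I₂ = I₁ cos²(97° − 38°) = 0.5 I₀ · cos²(59°) = 0.1326 I₀.
After rotation:
Unpolarized light through the first polarizer → I₁ = ½ I₀, now polarized at 70°.
I₂ = I₁ cos²(97° − 70°) = 0.5 I₀ · cos²(27°) = 0.3969 I₀.
Ratio = 0.3969 / 0.1326 = 2.993.

I_new/I_old ≈ 2.99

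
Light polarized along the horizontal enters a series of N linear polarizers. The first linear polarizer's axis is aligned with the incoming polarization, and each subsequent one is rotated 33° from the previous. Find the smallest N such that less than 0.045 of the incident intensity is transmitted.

N = 10

First polarizer is aligned with the polarization: full transmission.
Each further stage multiplies by cos²(33°) = 0.7034.
After N polarizers: T = 0.7034^(N−1). Require T < 0.045 ⇒ N−1 > ln(0.045)/ln(0.7034) = 8.81, so N−1 ≥ 9 and N = 10.
Check: N=10 gives T = 0.04214 < 0.045; N=9 gives T = 0.0599.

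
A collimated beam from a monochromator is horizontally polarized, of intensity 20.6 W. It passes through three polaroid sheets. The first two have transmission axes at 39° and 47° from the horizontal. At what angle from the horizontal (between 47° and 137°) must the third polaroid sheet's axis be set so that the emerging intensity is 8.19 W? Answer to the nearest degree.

θ ≈ 82°

I₁ = I₀ cos²(39° − 0°) = I₀ cos²(39°) = 0.604 I₀.
I₂ = I₁ cos²(47° − 39°) = 0.604 I₀ · cos²(8°) = 0.5923 I₀.
Target fraction: 8.19 / 20.6 W = 0.3976 of I₀.
Need I₃/I₀ = 0.3976, so cos²(θ − 47°) = 0.3976 / 0.5923 = 0.6713.
θ − 47° = arccos(√0.6713) = 35.0°, giving θ ≈ 47 + 35.0 = 82.0°.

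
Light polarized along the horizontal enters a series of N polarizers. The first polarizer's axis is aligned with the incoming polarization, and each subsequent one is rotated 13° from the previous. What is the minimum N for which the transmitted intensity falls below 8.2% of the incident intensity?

N = 50

First polarizer is aligned with the polarization: full transmission.
Each further stage multiplies by cos²(13°) = 0.9494.
After N polarizers: T = 0.9494^(N−1). Require T < 0.082 ⇒ N−1 > ln(0.082)/ln(0.9494) = 48.16, so N−1 ≥ 49 and N = 50.
Check: N=50 gives T = 0.07851 < 0.082; N=49 gives T = 0.0827.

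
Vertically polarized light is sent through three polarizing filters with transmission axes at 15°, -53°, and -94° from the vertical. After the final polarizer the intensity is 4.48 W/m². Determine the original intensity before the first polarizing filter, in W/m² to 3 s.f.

I₀ ≈ 60.1 W/m²

I₁ = I₀ cos²(15° − 0°) = I₀ cos²(15°) = 0.933 I₀.
I₂ = I₁ cos²(-53° − 15°) = 0.933 I₀ · cos²(68°) = 0.1309 I₀.
I₃ = I₂ cos²(-94° + 53°) = 0.1309 I₀ · cos²(41°) = 0.07458 I₀.
So 4.48 W/m² = 0.07458 I₀, giving I₀ = 4.48/0.07458 = 60.07 W/m².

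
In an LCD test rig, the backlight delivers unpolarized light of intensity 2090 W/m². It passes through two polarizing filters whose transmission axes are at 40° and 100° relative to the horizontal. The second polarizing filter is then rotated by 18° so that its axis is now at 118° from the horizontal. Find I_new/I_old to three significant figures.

I_new/I_old ≈ 0.173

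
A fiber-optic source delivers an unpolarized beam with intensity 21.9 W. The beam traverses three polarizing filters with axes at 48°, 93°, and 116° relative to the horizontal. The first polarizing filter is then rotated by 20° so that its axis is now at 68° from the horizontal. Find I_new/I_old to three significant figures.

Before rotation:
Unpolarized light through the first polarizer → I₁ = ½ I₀, now polarized at 48°.
I₂ = I₁ cos²(93° − 48°) = 0.5 I₀ · cos²(45°) = 0.25 I₀.
I₃ = I₂ cos²(116° − 93°) = 0.25 I₀ · cos²(23°) = 0.2118 I₀.
After rotation:
Unpolarized light through the first polarizer → I₁ = ½ I₀, now polarized at 68°.
I₂ = I₁ cos²(93° − 68°) = 0.5 I₀ · cos²(25°) = 0.4107 I₀.
I₃ = I₂ cos²(116° − 93°) = 0.4107 I₀ · cos²(23°) = 0.348 I₀.
Ratio = 0.348 / 0.2118 = 1.643.

I_new/I_old ≈ 1.64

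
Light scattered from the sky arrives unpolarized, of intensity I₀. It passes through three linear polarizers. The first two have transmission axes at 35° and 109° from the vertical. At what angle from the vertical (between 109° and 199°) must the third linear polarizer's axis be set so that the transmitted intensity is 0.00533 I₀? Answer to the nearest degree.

θ ≈ 177°

Unpolarized light through the first polarizer → I₁ = ½ I₀, now polarized at 35°.
I₂ = I₁ cos²(109° − 35°) = 0.5 I₀ · cos²(74°) = 0.03799 I₀.
Need I₃/I₀ = 0.00533, so cos²(θ − 109°) = 0.00533 / 0.03799 = 0.1403.
θ − 109° = arccos(√0.1403) = 68.0°, giving θ ≈ 109 + 68.0 = 177.0°.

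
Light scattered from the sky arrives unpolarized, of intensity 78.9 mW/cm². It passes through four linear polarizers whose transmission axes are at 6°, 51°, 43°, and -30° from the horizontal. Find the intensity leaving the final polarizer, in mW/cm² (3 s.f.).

Unpolarized light through the first polarizer → I₁ = 78.9 mW/cm²/2 = 39.45 mW/cm², polarized at 6°.
I₂ = I₁ · cos²(45°) = 39.45 · 0.5 = 19.73 mW/cm².
I₃ = I₂ · cos²(8°) = 19.73 · 0.9806 = 19.34 mW/cm².
I₄ = I₃ · cos²(73°) = 19.34 · 0.08548 = 1.653 mW/cm².

I ≈ 1.65 mW/cm²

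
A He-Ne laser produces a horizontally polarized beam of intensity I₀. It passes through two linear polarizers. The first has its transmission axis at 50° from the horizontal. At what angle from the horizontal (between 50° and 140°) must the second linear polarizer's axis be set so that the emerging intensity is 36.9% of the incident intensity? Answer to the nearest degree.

By Malus's law, I₁ = I₀ cos²(50° − 0°) = I₀ cos²(50°) = 0.4132 I₀.
Need I₂/I₀ = 0.369, so cos²(θ − 50°) = 0.369 / 0.4132 = 0.8931.
θ − 50° = arccos(√0.8931) = 19.1°, giving θ ≈ 50 + 19.1 = 69.1°.

θ ≈ 69°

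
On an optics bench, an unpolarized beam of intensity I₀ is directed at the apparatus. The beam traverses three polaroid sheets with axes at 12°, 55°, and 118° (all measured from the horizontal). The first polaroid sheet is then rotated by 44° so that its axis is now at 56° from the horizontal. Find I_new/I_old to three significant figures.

Before rotation:
Unpolarized light through the first polarizer → I₁ = ½ I₀, now polarized at 12°.
I₂ = I₁ cos²(55° − 12°) = 0.5 I₀ · cos²(43°) = 0.2674 I₀.
I₃ = I₂ cos²(118° − 55°) = 0.2674 I₀ · cos²(63°) = 0.05512 I₀.
After rotation:
Unpolarized light through the first polarizer → I₁ = ½ I₀, now polarized at 56°.
I₂ = I₁ cos²(55° − 56°) = 0.5 I₀ · cos²(1°) = 0.4998 I₀.
I₃ = I₂ cos²(118° − 55°) = 0.4998 I₀ · cos²(63°) = 0.103 I₀.
Ratio = 0.103 / 0.05512 = 1.869.

I_new/I_old ≈ 1.87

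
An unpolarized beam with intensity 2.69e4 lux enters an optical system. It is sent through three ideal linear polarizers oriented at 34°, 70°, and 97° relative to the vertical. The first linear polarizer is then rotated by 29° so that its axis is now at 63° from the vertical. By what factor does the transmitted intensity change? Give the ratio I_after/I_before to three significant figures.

I_new/I_old ≈ 1.51

Before rotation:
Unpolarized light through the first polarizer → I₁ = ½ I₀, now polarized at 34°.
I₂ = I₁ cos²(70° − 34°) = 0.5 I₀ · cos²(36°) = 0.3273 I₀.
I₃ = I₂ cos²(97° − 70°) = 0.3273 I₀ · cos²(27°) = 0.2598 I₀.
After rotation:
Unpolarized light through the first polarizer → I₁ = ½ I₀, now polarized at 63°.
I₂ = I₁ cos²(70° − 63°) = 0.5 I₀ · cos²(7°) = 0.4926 I₀.
I₃ = I₂ cos²(97° − 70°) = 0.4926 I₀ · cos²(27°) = 0.3911 I₀.
Ratio = 0.3911 / 0.2598 = 1.505.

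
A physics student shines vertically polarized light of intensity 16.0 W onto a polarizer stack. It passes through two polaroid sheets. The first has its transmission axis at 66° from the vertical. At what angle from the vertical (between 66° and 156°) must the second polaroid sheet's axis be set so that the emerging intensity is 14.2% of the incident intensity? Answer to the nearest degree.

By Malus's law, I₁ = I₀ cos²(66° − 0°) = I₀ cos²(66°) = 0.1654 I₀.
Need I₂/I₀ = 0.142, so cos²(θ − 66°) = 0.142 / 0.1654 = 0.8583.
θ − 66° = arccos(√0.8583) = 22.1°, giving θ ≈ 66 + 22.1 = 88.1°.

θ ≈ 88°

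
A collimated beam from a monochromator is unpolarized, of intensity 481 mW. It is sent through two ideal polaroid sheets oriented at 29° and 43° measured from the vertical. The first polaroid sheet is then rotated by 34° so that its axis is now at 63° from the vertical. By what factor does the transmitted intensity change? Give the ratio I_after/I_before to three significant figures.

Before rotation:
Unpolarized light through the first polarizer → I₁ = ½ I₀, now polarized at 29°.
I₂ = I₁ cos²(43° − 29°) = 0.5 I₀ · cos²(14°) = 0.4707 I₀.
After rotation:
Unpolarized light through the first polarizer → I₁ = ½ I₀, now polarized at 63°.
I₂ = I₁ cos²(43° − 63°) = 0.5 I₀ · cos²(20°) = 0.4415 I₀.
Ratio = 0.4415 / 0.4707 = 0.9379.

I_new/I_old ≈ 0.938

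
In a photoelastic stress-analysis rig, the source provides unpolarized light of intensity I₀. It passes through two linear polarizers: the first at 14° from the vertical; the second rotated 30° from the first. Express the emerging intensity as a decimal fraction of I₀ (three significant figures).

Unpolarized light through the first polarizer → I₁ = ½ I₀, now polarized at 14°.
I₂ = I₁ cos²(30°) = 0.5 · 0.75 I₀ = 0.375 I₀.
Transmitted fraction = 0.375.

≈ 0.375 I₀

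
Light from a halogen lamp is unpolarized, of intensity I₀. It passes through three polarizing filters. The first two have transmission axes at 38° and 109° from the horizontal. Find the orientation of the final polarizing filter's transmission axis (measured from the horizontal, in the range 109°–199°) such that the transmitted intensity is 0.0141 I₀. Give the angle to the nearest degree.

θ ≈ 168°

Unpolarized light through the first polarizer → I₁ = ½ I₀, now polarized at 38°.
I₂ = I₁ cos²(109° − 38°) = 0.5 I₀ · cos²(71°) = 0.053 I₀.
Need I₃/I₀ = 0.0141, so cos²(θ − 109°) = 0.0141 / 0.053 = 0.2661.
θ − 109° = arccos(√0.2661) = 58.9°, giving θ ≈ 109 + 58.9 = 167.9°.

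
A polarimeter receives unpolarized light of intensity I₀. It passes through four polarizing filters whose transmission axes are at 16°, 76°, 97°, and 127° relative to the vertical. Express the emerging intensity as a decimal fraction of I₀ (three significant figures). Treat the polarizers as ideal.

≈ 0.0817 I₀

Unpolarized light through the first polarizer → I₁ = ½ I₀, now polarized at 16°.
I₂ = I₁ cos²(76° − 16°) = 0.5 I₀ · cos²(60°) = 0.125 I₀.
I₃ = I₂ cos²(97° − 76°) = 0.125 I₀ · cos²(21°) = 0.1089 I₀.
I₄ = I₃ cos²(127° − 97°) = 0.1089 I₀ · cos²(30°) = 0.08171 I₀.
Transmitted fraction = 0.08171.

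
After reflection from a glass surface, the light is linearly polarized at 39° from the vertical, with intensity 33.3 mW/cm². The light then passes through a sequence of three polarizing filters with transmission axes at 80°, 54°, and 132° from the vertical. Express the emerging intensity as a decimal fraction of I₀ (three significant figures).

I/I₀ ≈ 0.0199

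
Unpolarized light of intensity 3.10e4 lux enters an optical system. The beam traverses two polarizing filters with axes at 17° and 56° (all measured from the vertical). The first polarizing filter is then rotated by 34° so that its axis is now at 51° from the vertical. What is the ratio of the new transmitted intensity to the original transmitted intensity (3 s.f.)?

Before rotation:
Unpolarized light through the first polarizer → I₁ = ½ I₀, now polarized at 17°.
I₂ = I₁ cos²(56° − 17°) = 0.5 I₀ · cos²(39°) = 0.302 I₀.
After rotation:
Unpolarized light through the first polarizer → I₁ = ½ I₀, now polarized at 51°.
I₂ = I₁ cos²(56° − 51°) = 0.5 I₀ · cos²(5°) = 0.4962 I₀.
Ratio = 0.4962 / 0.302 = 1.643.

I_new/I_old ≈ 1.64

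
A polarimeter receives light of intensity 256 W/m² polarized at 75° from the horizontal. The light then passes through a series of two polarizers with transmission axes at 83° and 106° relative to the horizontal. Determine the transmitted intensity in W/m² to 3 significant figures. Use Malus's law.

By Malus's law, I₁ = 256 W/m² · cos²(8°) = 251 W/m².
I₂ = I₁ · cos²(23°) = 251 · 0.8473 = 212.7 W/m².

I ≈ 213 W/m²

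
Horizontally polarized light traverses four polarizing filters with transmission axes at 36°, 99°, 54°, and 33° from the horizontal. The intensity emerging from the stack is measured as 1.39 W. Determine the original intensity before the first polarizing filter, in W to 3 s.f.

I₀ ≈ 23.6 W

I₁ = I₀ cos²(36° − 0°) = I₀ cos²(36°) = 0.6545 I₀.
I₂ = I₁ cos²(99° − 36°) = 0.6545 I₀ · cos²(63°) = 0.1349 I₀.
I₃ = I₂ cos²(54° − 99°) = 0.1349 I₀ · cos²(45°) = 0.06745 I₀.
I₄ = I₃ cos²(33° − 54°) = 0.06745 I₀ · cos²(21°) = 0.05879 I₀.
So 1.39 W = 0.05879 I₀, giving I₀ = 1.39/0.05879 = 23.64 W.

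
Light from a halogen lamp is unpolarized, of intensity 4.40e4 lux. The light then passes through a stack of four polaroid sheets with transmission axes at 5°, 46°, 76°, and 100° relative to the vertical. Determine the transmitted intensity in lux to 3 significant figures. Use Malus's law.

I ≈ 7840 lux

Unpolarized light through the first polarizer → I₁ = 4.40e4 lux/2 = 2.2e+04 lux, polarized at 5°.
I₂ = I₁ · cos²(41°) = 2.2e+04 · 0.5696 = 1.253e+04 lux.
I₃ = I₂ · cos²(30°) = 1.253e+04 · 0.75 = 9398 lux.
I₄ = I₃ · cos²(24°) = 9398 · 0.8346 = 7843 lux.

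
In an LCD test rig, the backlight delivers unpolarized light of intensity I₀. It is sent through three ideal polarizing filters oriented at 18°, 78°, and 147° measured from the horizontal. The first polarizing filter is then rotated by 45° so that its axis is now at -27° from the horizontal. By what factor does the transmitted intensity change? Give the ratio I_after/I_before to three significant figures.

Before rotation:
Unpolarized light through the first polarizer → I₁ = ½ I₀, now polarized at 18°.
I₂ = I₁ cos²(78° − 18°) = 0.5 I₀ · cos²(60°) = 0.125 I₀.
I₃ = I₂ cos²(147° − 78°) = 0.125 I₀ · cos²(69°) = 0.01605 I₀.
After rotation:
Unpolarized light through the first polarizer → I₁ = ½ I₀, now polarized at -27°.
Angle between axes 1 and 2: 75°. I₂ = 0.5 I₀ · cos²(75°) = 0.03349 I₀.
I₃ = I₂ cos²(147° − 78°) = 0.03349 I₀ · cos²(69°) = 0.004302 I₀.
Ratio = 0.004302 / 0.01605 = 0.2679.

I_new/I_old ≈ 0.268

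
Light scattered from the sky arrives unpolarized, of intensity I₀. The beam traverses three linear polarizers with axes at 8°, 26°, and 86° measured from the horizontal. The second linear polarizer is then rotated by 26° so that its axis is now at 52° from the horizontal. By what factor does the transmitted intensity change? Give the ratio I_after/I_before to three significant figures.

I_new/I_old ≈ 1.57

Before rotation:
Unpolarized light through the first polarizer → I₁ = ½ I₀, now polarized at 8°.
I₂ = I₁ cos²(26° − 8°) = 0.5 I₀ · cos²(18°) = 0.4523 I₀.
I₃ = I₂ cos²(86° − 26°) = 0.4523 I₀ · cos²(60°) = 0.1131 I₀.
After rotation:
Unpolarized light through the first polarizer → I₁ = ½ I₀, now polarized at 8°.
I₂ = I₁ cos²(52° − 8°) = 0.5 I₀ · cos²(44°) = 0.2587 I₀.
I₃ = I₂ cos²(86° − 52°) = 0.2587 I₀ · cos²(34°) = 0.1778 I₀.
Ratio = 0.1778 / 0.1131 = 1.573.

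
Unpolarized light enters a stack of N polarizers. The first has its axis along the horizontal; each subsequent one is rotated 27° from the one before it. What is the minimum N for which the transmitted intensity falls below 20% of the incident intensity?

N = 5

First polarizer halves the unpolarized light: factor 1/2.
Each further stage multiplies by cos²(27°) = 0.7939.
After N polarizers: T = 0.5·0.7939^(N−1). Require T < 0.20 ⇒ N−1 > ln(0.20/0.5)/ln(0.7939) = 3.97, so N−1 ≥ 4 and N = 5.
Check: N=5 gives T = 0.1986 < 0.20; N=4 gives T = 0.2502.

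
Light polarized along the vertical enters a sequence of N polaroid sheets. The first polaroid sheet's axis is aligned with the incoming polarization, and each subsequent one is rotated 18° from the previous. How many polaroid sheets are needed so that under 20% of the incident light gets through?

N = 18

First polarizer is aligned with the polarization: full transmission.
Each further stage multiplies by cos²(18°) = 0.9045.
After N polarizers: T = 0.9045^(N−1). Require T < 0.20 ⇒ N−1 > ln(0.20)/ln(0.9045) = 16.04, so N−1 ≥ 17 and N = 18.
Check: N=18 gives T = 0.1816 < 0.20; N=17 gives T = 0.2007.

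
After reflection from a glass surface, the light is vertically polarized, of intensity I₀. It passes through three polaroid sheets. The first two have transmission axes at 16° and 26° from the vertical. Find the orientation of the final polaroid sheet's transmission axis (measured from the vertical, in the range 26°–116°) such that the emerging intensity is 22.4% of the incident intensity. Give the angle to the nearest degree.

I₁ = I₀ cos²(16° − 0°) = I₀ cos²(16°) = 0.924 I₀.
I₂ = I₁ cos²(26° − 16°) = 0.924 I₀ · cos²(10°) = 0.8962 I₀.
Need I₃/I₀ = 0.224, so cos²(θ − 26°) = 0.224 / 0.8962 = 0.25.
θ − 26° = arccos(√0.25) = 60.0°, giving θ ≈ 26 + 60.0 = 86.0°.

θ ≈ 86°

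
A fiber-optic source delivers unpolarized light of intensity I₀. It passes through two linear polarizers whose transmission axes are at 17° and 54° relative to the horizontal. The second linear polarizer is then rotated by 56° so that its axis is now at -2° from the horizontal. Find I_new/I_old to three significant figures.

Before rotation:
Unpolarized light through the first polarizer → I₁ = ½ I₀, now polarized at 17°.
I₂ = I₁ cos²(54° − 17°) = 0.5 I₀ · cos²(37°) = 0.3189 I₀.
After rotation:
Unpolarized light through the first polarizer → I₁ = ½ I₀, now polarized at 17°.
I₂ = I₁ cos²(-2° − 17°) = 0.5 I₀ · cos²(19°) = 0.447 I₀.
Ratio = 0.447 / 0.3189 = 1.402.

I_new/I_old ≈ 1.40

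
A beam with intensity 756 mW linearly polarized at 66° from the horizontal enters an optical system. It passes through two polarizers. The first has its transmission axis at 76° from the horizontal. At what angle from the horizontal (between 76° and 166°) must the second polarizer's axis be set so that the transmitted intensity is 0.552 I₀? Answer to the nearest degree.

θ ≈ 117°

I₁ = I₀ cos²(76° − 66°) = I₀ cos²(10°) = 0.9698 I₀.
Need I₂/I₀ = 0.552, so cos²(θ − 76°) = 0.552 / 0.9698 = 0.5692.
θ − 76° = arccos(√0.5692) = 41.0°, giving θ ≈ 76 + 41.0 = 117.0°.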